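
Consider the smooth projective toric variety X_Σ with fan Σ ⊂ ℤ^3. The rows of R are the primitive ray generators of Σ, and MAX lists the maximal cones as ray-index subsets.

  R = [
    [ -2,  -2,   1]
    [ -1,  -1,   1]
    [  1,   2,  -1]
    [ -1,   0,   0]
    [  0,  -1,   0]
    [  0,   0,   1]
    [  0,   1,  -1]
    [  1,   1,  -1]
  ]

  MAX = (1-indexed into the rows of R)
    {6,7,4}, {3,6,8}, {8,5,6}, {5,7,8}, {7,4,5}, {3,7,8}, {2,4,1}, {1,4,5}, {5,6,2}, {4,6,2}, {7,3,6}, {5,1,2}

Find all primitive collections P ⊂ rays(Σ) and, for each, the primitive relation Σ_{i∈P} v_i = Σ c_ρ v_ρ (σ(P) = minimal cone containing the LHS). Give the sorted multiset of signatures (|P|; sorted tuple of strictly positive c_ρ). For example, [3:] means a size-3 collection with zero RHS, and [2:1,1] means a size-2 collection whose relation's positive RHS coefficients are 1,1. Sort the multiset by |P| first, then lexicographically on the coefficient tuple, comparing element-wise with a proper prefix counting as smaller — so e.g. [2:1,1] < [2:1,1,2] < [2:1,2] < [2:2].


The 14 primitive collections of Σ (r=8, n=3):

  P={2,8}:  v_{2} + v_{8} = 0  ⇒ sig = [2:]
  P={1,3}:  v_{1} + v_{3} = v_{4}  ⇒ sig = [2:1]
  P={2,7}:  v_{2} + v_{7} = v_{4}  ⇒ sig = [2:1]
  P={3,5}:  v_{3} + v_{5} = v_{8}  ⇒ sig = [2:1]
  P={4,8}:  v_{4} + v_{8} = v_{7}  ⇒ sig = [2:1]
  P={1,8}:  v_{1} + v_{8} = v_{4} + v_{5}  ⇒ sig = [2:1,1]
  P={2,3}:  v_{2} + v_{3} = v_{6} + v_{7}  ⇒ sig = [2:1,1]
  P={1,7}:  v_{1} + v_{7} = 2·v_{4} + v_{5}  ⇒ sig = [2:1,2]
  P={3,4}:  v_{3} + v_{4} = v_{6} + 2·v_{7}  ⇒ sig = [2:1,2]
  P={1,6}:  v_{1} + v_{6} = 2·v_{2}  ⇒ sig = [2:2]
  P={5,6,7}:  v_{5} + v_{6} + v_{7} = 0  ⇒ sig = [3:]
  P={2,4,5}:  v_{2} + v_{4} + v_{5} = v_{1}  ⇒ sig = [3:1]
  P={4,5,6}:  v_{4} + v_{5} + v_{6} = v_{2}  ⇒ sig = [3:1]
  P={6,7,8}:  v_{6} + v_{7} + v_{8} = v_{3}  ⇒ sig = [3:1]

so the primitive-relation signature multiset is
    [2:]
    [2:1]
    [2:1]
    [2:1]
    [2:1]
    [2:1,1]
    [2:1,1]
    [2:1,2]
    [2:1,2]
    [2:2]
    [3:]
    [3:1]
    [3:1]
    [3:1]


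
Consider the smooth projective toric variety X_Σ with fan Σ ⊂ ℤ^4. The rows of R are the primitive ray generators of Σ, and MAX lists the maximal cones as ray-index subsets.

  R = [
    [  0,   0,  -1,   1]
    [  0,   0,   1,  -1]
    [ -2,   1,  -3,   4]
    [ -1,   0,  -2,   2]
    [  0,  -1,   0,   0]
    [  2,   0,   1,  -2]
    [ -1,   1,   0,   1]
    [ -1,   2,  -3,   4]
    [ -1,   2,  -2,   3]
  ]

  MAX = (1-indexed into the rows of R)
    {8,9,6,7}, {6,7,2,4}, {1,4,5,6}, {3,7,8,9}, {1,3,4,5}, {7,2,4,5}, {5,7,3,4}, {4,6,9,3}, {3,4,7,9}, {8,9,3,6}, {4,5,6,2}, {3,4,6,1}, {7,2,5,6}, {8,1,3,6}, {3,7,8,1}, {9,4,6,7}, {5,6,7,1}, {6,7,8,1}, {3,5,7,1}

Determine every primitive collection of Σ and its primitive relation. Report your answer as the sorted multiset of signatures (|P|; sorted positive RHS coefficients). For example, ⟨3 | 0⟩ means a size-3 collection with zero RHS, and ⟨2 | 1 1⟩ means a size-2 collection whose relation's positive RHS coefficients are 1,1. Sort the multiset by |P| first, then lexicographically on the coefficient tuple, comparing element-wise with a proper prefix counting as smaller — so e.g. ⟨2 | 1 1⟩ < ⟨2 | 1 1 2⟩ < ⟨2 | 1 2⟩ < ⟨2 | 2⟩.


Primitive collections (12):

  {1,2}:  v_{1} + v_{2} = 0 — sig = ⟨2 | 0⟩
  {1,9}:  v_{1} + v_{9} = v_{8} — sig = ⟨2 | 1⟩
  {2,8}:  v_{2} + v_{8} = v_{9} — sig = ⟨2 | 1⟩
  {2,3}:  v_{2} + v_{3} = v_{4} + v_{7} — sig = ⟨2 | 1 1⟩
  {2,9}:  v_{2} + v_{9} = v_{4} + v_{6} + 2·v_{7} — sig = ⟨2 | 1 1 2⟩
  {4,8}:  v_{4} + v_{8} = 2·v_{3} + v_{6} — sig = ⟨2 | 1 2⟩
  {5,9}:  v_{5} + v_{9} = 2·v_{1} + v_{7} — sig = ⟨2 | 1 2⟩
  {5,8}:  v_{5} + v_{8} = 3·v_{1} + v_{7} — sig = ⟨2 | 1 3⟩
  {1,4,7}:  v_{1} + v_{4} + v_{7} = v_{3} — sig = ⟨3 | 1⟩
  {3,6,7}:  v_{3} + v_{6} + v_{7} = v_{9} — sig = ⟨3 | 1⟩
  {3,5,6}:  v_{3} + v_{5} + v_{6} = 2·v_{1} — sig = ⟨3 | 2⟩
  {4,5,6,7}:  v_{4} + v_{5} + v_{6} + v_{7} = v_{1} — sig = ⟨4 | 1⟩

so the primitive-relation signature multiset is
    ⟨2 | 0⟩
    ⟨2 | 1⟩
    ⟨2 | 1⟩
    ⟨2 | 1 1⟩
    ⟨2 | 1 1 2⟩
    ⟨2 | 1 2⟩
    ⟨2 | 1 2⟩
    ⟨2 | 1 3⟩
    ⟨3 | 1⟩
    ⟨3 | 1⟩
    ⟨3 | 2⟩
    ⟨4 | 1⟩


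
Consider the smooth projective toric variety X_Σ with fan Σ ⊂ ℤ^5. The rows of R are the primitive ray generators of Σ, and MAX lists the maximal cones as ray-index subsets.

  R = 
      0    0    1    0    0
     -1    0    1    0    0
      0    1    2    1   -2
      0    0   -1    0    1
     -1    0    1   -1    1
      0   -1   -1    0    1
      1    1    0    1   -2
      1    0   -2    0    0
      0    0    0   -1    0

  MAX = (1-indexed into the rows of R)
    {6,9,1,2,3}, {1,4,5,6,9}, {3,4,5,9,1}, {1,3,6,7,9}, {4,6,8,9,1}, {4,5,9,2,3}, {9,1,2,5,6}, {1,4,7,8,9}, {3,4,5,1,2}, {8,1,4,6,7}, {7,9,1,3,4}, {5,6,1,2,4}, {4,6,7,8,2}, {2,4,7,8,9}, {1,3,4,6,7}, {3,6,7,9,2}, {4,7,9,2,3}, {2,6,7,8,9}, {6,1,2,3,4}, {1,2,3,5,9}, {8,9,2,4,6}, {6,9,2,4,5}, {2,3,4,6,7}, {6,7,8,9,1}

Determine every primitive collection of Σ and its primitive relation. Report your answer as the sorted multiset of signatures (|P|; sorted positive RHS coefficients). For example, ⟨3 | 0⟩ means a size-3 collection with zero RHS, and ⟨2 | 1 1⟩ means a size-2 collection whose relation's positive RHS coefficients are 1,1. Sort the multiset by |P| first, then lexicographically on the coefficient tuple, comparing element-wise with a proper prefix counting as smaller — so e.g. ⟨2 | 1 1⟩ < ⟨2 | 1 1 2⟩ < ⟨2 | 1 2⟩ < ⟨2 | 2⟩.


9 minimal non-faces of Δ(Σ) (on 9 rays):

  P = {3,8}:  v_{3} + v_{8} = v_{7}  →  sig = ⟨2 | 1⟩
  P = {5,8}:  v_{5} + v_{8} = v_{4} + v_{9}  →  sig = ⟨2 | 1 1⟩
  P = {5,7}:  v_{5} + v_{7} = v_{3} + v_{4} + v_{9}  →  sig = ⟨2 | 1 1 1⟩
  P = {1,2,8}:  v_{1} + v_{2} + v_{8} = 0  →  sig = ⟨3 | 0⟩
  P = {1,2,7}:  v_{1} + v_{2} + v_{7} = v_{3}  →  sig = ⟨3 | 1⟩
  P = {3,5,6}:  v_{3} + v_{5} + v_{6} = v_{1} + v_{2}  →  sig = ⟨3 | 1 1⟩
  P = {3,4,6,9}:  v_{3} + v_{4} + v_{6} + v_{9} = 0  →  sig = ⟨4 | 0⟩
  P = {1,2,4,9}:  v_{1} + v_{2} + v_{4} + v_{9} = v_{5}  →  sig = ⟨4 | 1⟩
  P = {4,6,7,9}:  v_{4} + v_{6} + v_{7} + v_{9} = v_{8}  →  sig = ⟨4 | 1⟩

Sorted signature multiset PRS(X):
    ⟨2 | 1⟩
    ⟨2 | 1 1⟩
    ⟨2 | 1 1 1⟩
    ⟨3 | 0⟩
    ⟨3 | 1⟩
    ⟨3 | 1 1⟩
    ⟨4 | 0⟩
    ⟨4 | 1⟩
    ⟨4 | 1⟩


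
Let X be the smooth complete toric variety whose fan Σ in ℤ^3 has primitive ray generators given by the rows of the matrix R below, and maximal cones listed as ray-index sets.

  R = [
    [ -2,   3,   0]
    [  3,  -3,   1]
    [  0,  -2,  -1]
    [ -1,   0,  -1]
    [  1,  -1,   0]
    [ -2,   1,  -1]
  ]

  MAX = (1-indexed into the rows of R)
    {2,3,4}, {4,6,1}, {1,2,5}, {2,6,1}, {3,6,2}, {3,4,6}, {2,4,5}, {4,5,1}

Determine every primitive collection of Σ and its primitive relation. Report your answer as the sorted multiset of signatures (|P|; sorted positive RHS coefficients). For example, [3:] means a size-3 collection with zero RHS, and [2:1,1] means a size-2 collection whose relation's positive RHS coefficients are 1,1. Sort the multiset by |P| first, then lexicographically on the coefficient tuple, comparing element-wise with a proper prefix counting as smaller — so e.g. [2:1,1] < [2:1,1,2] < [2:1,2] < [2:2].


The 5 primitive collections of Σ (r=6, n=3):

  P = {1,3}:  v_{1} + v_{3} = v_{6} — sig = [2:1]
  P = {5,6}:  v_{5} + v_{6} = v_{4} — sig = [2:1]
  P = {3,5}:  v_{3} + v_{5} = v_{2} + 2·v_{4} — sig = [2:1,2]
  P = {1,2,4}:  v_{1} + v_{2} + v_{4} = 0 — sig = [3:]
  P = {2,4,6}:  v_{2} + v_{4} + v_{6} = v_{3} — sig = [3:1]

so the primitive-relation signature multiset is
    |P|=2: 3 collections, coeffs (1), (1), (1,2)
    |P|=3: 2 collections, coeffs (), (1)


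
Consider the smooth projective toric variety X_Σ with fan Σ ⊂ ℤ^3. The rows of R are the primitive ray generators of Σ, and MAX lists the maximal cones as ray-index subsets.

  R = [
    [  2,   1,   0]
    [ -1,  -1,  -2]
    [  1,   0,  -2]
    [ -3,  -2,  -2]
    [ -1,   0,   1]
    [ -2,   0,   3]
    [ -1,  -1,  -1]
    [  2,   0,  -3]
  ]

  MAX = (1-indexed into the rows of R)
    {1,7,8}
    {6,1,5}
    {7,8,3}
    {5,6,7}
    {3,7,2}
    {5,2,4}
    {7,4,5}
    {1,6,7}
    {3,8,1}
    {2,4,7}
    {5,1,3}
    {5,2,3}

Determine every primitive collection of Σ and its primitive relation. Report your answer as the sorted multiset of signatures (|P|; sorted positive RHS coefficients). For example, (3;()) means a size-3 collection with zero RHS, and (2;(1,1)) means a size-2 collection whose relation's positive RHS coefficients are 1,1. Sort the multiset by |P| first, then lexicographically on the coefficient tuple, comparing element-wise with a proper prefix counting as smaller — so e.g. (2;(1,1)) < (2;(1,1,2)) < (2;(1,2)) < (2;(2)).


14 collections generate NE(X_Σ); each relation:

  P = {6,8}:  v_{6} + v_{8} = 0 — sig = (2;())
  P = {1,2}:  v_{1} + v_{2} = v_{3} — sig = (2;(1))
  P = {1,4}:  v_{1} + v_{4} = v_{2} — sig = (2;(1))
  P = {3,6}:  v_{3} + v_{6} = v_{5} — sig = (2;(1))
  P = {5,8}:  v_{5} + v_{8} = v_{3} — sig = (2;(1))
  P = {4,8}:  v_{4} + v_{8} = v_{2} + v_{3} + v_{7} — sig = (2;(1,1,1))
  P = {2,6}:  v_{2} + v_{6} = 2·v_{5} + v_{7} — sig = (2;(1,2))
  P = {2,8}:  v_{2} + v_{8} = 2·v_{3} + v_{7} — sig = (2;(1,2))
  P = {3,4}:  v_{3} + v_{4} = 2·v_{2} — sig = (2;(2))
  P = {4,6}:  v_{4} + v_{6} = 3·v_{5} + 2·v_{7} — sig = (2;(2,3))
  P = {1,5,7}:  v_{1} + v_{5} + v_{7} = 0 — sig = (3;())
  P = {1,3,7}:  v_{1} + v_{3} + v_{7} = v_{8} — sig = (3;(1))
  P = {2,5,7}:  v_{2} + v_{5} + v_{7} = v_{4} — sig = (3;(1))
  P = {3,5,7}:  v_{3} + v_{5} + v_{7} = v_{2} — sig = (3;(1))

Signatures (|P|; sorted positive RHS coefficients), sorted:
    (2;())
    (2;(1))
    (2;(1))
    (2;(1))
    (2;(1))
    (2;(1,1,1))
    (2;(1,2))
    (2;(1,2))
    (2;(2))
    (2;(2,3))
    (3;())
    (3;(1))
    (3;(1))
    (3;(1))


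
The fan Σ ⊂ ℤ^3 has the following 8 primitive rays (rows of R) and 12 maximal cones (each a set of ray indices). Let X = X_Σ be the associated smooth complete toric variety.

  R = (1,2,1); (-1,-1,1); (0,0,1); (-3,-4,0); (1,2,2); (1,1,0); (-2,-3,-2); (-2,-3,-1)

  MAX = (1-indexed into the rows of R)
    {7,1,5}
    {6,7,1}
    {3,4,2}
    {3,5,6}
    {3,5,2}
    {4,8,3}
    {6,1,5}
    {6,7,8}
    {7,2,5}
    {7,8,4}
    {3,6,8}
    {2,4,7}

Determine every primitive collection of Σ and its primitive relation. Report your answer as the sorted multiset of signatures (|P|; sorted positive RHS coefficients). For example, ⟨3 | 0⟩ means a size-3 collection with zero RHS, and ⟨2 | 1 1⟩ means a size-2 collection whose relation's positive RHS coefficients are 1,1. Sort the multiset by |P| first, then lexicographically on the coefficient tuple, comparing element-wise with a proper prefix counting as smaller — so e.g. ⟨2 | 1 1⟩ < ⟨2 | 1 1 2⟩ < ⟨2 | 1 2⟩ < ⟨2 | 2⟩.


11 collections generate NE(X_Σ); each relation:

  P = {1,3}:  v_{1} + v_{3} = v_{5} ; sig = ⟨2 | 1⟩
  P = {2,6}:  v_{2} + v_{6} = v_{3} ; sig = ⟨2 | 1⟩
  P = {2,8}:  v_{2} + v_{8} = v_{4} ; sig = ⟨2 | 1⟩
  P = {3,7}:  v_{3} + v_{7} = v_{8} ; sig = ⟨2 | 1⟩
  P = {5,8}:  v_{5} + v_{8} = v_{2} ; sig = ⟨2 | 1⟩
  P = {1,8}:  v_{1} + v_{8} = v_{5} + v_{7} ; sig = ⟨2 | 1 1⟩
  P = {4,6}:  v_{4} + v_{6} = v_{3} + v_{8} ; sig = ⟨2 | 1 1⟩
  P = {1,4}:  v_{1} + v_{4} = v_{2} + v_{5} + v_{7} ; sig = ⟨2 | 1 1 1⟩
  P = {1,2}:  v_{1} + v_{2} = 2·v_{5} + v_{7} ; sig = ⟨2 | 1 2⟩
  P = {4,5}:  v_{4} + v_{5} = 2·v_{2} ; sig = ⟨2 | 2⟩
  P = {5,6,7}:  v_{5} + v_{6} + v_{7} = 0 ; sig = ⟨3 | 0⟩

Signatures (|P|; sorted positive RHS coefficients), sorted:
    ⟨2 | 1⟩
    ⟨2 | 1⟩
    ⟨2 | 1⟩
    ⟨2 | 1⟩
    ⟨2 | 1⟩
    ⟨2 | 1 1⟩
    ⟨2 | 1 1⟩
    ⟨2 | 1 1 1⟩
    ⟨2 | 1 2⟩
    ⟨2 | 2⟩
    ⟨3 | 0⟩


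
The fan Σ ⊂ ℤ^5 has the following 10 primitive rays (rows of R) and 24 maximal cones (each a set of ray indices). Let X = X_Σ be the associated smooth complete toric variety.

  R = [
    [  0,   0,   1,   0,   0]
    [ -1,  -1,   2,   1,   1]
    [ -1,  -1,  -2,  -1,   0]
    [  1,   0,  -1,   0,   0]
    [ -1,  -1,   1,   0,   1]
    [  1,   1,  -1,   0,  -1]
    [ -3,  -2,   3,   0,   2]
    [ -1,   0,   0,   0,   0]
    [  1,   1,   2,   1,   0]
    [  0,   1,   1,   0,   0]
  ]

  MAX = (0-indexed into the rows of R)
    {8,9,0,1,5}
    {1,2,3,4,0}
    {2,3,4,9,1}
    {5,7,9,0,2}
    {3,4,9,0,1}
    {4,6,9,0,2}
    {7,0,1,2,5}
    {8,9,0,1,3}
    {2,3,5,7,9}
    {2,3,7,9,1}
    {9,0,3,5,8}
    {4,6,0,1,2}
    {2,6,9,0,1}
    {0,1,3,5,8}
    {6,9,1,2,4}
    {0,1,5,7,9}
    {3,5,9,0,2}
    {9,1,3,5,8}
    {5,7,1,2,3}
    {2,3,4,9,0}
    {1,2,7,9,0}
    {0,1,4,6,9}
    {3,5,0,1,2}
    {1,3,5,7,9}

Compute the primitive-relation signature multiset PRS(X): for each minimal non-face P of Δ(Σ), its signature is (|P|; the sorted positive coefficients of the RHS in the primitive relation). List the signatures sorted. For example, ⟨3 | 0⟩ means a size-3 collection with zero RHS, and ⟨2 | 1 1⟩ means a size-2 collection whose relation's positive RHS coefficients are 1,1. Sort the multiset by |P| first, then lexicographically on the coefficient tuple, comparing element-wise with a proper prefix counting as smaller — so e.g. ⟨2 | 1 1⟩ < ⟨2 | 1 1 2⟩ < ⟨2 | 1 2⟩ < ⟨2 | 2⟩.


|primitive collections| = 14. Relations:

  • {2,8}:  v_{2} + v_{8} = 0  ⇒ sig = ⟨2 | 0⟩
  • {4,5}:  v_{4} + v_{5} = 0  ⇒ sig = ⟨2 | 0⟩
  • {4,7}:  v_{4} + v_{7} = v_{1} + v_{2} + v_{9}  ⇒ sig = ⟨2 | 1 1 1⟩
  • {7,8}:  v_{7} + v_{8} = v_{1} + v_{5} + v_{9}  ⇒ sig = ⟨2 | 1 1 1⟩
  • {4,8}:  v_{4} + v_{8} = v_{0} + v_{1} + v_{3} + v_{9}  ⇒ sig = ⟨2 | 1 1 1 1⟩
  • {5,6}:  v_{5} + v_{6} = v_{0} + v_{1} + v_{2} + v_{9}  ⇒ sig = ⟨2 | 1 1 1 1⟩
  • {6,8}:  v_{6} + v_{8} = v_{0} + v_{1} + v_{4} + v_{9}  ⇒ sig = ⟨2 | 1 1 1 1⟩
  • {6,7}:  v_{6} + v_{7} = v_{0} + 2·v_{1} + 2·v_{2} + 2·v_{9}  ⇒ sig = ⟨2 | 1 2 2 2⟩
  • {3,6}:  v_{3} + v_{6} = 2·v_{4}  ⇒ sig = ⟨2 | 2⟩
  • {0,3,7}:  v_{0} + v_{3} + v_{7} = 0  ⇒ sig = ⟨3 | 0⟩
  • {1,2,5,9}:  v_{1} + v_{2} + v_{5} + v_{9} = v_{7}  ⇒ sig = ⟨4 | 1⟩
  • {0,1,2,3,9}:  v_{0} + v_{1} + v_{2} + v_{3} + v_{9} = v_{4}  ⇒ sig = ⟨5 | 1⟩
  • {0,1,2,4,9}:  v_{0} + v_{1} + v_{2} + v_{4} + v_{9} = v_{6}  ⇒ sig = ⟨5 | 1⟩
  • {0,1,3,5,9}:  v_{0} + v_{1} + v_{3} + v_{5} + v_{9} = v_{8}  ⇒ sig = ⟨5 | 1⟩

Hence PRS(X_Σ) =
    ⟨2 | 0⟩
    ⟨2 | 0⟩
    ⟨2 | 1 1 1⟩
    ⟨2 | 1 1 1⟩
    ⟨2 | 1 1 1 1⟩
    ⟨2 | 1 1 1 1⟩
    ⟨2 | 1 1 1 1⟩
    ⟨2 | 1 2 2 2⟩
    ⟨2 | 2⟩
    ⟨3 | 0⟩
    ⟨4 | 1⟩
    ⟨5 | 1⟩
    ⟨5 | 1⟩
    ⟨5 | 1⟩


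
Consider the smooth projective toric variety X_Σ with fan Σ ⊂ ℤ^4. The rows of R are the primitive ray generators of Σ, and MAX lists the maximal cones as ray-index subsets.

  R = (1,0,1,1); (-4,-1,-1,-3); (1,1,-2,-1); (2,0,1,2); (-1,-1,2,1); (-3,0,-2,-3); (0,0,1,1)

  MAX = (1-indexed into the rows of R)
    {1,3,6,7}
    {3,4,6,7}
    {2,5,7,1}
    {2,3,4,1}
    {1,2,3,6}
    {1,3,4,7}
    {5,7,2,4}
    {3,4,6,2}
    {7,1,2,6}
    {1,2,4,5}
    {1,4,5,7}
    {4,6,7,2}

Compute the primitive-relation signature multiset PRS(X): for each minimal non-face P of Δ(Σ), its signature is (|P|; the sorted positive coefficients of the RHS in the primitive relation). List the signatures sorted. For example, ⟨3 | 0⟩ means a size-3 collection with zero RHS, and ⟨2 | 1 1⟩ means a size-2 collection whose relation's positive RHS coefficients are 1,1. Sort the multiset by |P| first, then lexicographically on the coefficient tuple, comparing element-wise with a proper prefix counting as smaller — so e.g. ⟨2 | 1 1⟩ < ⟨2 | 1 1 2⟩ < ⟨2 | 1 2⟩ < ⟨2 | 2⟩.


Δ(Σ) — 7 vertices, 5 min non-faces:

  P = {3,5}:  v_{3} + v_{5} = 0 — sig = ⟨2 | 0⟩
  P = {5,6}:  v_{5} + v_{6} = v_{2} + v_{7} — sig = ⟨2 | 1 1⟩
  P = {1,4,6}:  v_{1} + v_{4} + v_{6} = 0 — sig = ⟨3 | 0⟩
  P = {2,3,7}:  v_{2} + v_{3} + v_{7} = v_{6} — sig = ⟨3 | 1⟩
  P = {1,2,4,7}:  v_{1} + v_{2} + v_{4} + v_{7} = v_{5} — sig = ⟨4 | 1⟩

Hence PRS(X_Σ) =
    |P|=2: 2 collections, coeffs (), (1,1)
    |P|=3: 2 collections, coeffs (), (1)
    |P|=4: 1 collection, coeffs (1)


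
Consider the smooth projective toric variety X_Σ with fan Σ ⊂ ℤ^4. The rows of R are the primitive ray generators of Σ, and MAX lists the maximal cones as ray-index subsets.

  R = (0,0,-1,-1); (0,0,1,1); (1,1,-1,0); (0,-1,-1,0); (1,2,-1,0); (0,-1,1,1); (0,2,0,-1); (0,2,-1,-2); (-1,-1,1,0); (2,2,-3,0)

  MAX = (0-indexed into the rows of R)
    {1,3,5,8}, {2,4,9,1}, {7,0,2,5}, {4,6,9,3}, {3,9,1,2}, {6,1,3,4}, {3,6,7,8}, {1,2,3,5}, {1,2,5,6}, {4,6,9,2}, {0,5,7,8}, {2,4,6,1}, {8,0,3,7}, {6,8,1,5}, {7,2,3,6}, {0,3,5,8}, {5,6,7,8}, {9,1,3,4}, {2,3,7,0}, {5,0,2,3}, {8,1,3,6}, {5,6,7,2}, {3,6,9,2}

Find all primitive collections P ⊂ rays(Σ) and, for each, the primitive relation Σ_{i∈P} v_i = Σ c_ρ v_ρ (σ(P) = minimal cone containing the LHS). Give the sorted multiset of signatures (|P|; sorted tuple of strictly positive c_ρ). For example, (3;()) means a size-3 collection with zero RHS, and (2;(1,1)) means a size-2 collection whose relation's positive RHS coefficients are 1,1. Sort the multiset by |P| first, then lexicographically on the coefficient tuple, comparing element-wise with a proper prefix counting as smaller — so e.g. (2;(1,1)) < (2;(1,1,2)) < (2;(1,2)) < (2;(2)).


Σ has 17 primitive collections:

  P = {0,1}:  v_{0} + v_{1} = 0  ⟹  sig = (2;())
  P = {2,8}:  v_{2} + v_{8} = 0  ⟹  sig = (2;())
  P = {0,6}:  v_{0} + v_{6} = v_{7}  ⟹  sig = (2;(1))
  P = {1,7}:  v_{1} + v_{7} = v_{6}  ⟹  sig = (2;(1))
  P = {4,5}:  v_{4} + v_{5} = v_{1} + v_{2}  ⟹  sig = (2;(1,1))
  P = {8,9}:  v_{8} + v_{9} = v_{3} + v_{4}  ⟹  sig = (2;(1,1))
  P = {0,4}:  v_{0} + v_{4} = v_{2} + v_{3} + v_{6}  ⟹  sig = (2;(1,1,1))
  P = {4,8}:  v_{4} + v_{8} = v_{1} + v_{3} + v_{6}  ⟹  sig = (2;(1,1,1))
  P = {4,7}:  v_{4} + v_{7} = v_{2} + v_{3} + 2·v_{6}  ⟹  sig = (2;(1,1,2))
  P = {5,9}:  v_{5} + v_{9} = v_{1} + 2·v_{2} + v_{3}  ⟹  sig = (2;(1,1,2))
  P = {0,9}:  v_{0} + v_{9} = 2·v_{2} + 2·v_{3} + v_{6}  ⟹  sig = (2;(1,2,2))
  P = {7,9}:  v_{7} + v_{9} = 2·v_{2} + 2·v_{3} + 2·v_{6}  ⟹  sig = (2;(2,2,2))
  P = {3,5,6}:  v_{3} + v_{5} + v_{6} = 0  ⟹  sig = (3;())
  P = {2,3,4}:  v_{2} + v_{3} + v_{4} = v_{9}  ⟹  sig = (3;(1))
  P = {3,5,7}:  v_{3} + v_{5} + v_{7} = v_{0}  ⟹  sig = (3;(1))
  P = {1,6,9}:  v_{1} + v_{6} + v_{9} = 2·v_{4}  ⟹  sig = (3;(2))
  P = {1,2,3,6}:  v_{1} + v_{2} + v_{3} + v_{6} = v_{4}  ⟹  sig = (4;(1))

so the primitive-relation signature multiset is
[(2;()), (2;()), (2;(1)), (2;(1)), (2;(1,1)), (2;(1,1)), (2;(1,1,1)), (2;(1,1,1)), (2;(1,1,2)), (2;(1,1,2)), (2;(1,2,2)), (2;(2,2,2)), (3;()), (3;(1)), (3;(1)), (3;(2)), (4;(1))]


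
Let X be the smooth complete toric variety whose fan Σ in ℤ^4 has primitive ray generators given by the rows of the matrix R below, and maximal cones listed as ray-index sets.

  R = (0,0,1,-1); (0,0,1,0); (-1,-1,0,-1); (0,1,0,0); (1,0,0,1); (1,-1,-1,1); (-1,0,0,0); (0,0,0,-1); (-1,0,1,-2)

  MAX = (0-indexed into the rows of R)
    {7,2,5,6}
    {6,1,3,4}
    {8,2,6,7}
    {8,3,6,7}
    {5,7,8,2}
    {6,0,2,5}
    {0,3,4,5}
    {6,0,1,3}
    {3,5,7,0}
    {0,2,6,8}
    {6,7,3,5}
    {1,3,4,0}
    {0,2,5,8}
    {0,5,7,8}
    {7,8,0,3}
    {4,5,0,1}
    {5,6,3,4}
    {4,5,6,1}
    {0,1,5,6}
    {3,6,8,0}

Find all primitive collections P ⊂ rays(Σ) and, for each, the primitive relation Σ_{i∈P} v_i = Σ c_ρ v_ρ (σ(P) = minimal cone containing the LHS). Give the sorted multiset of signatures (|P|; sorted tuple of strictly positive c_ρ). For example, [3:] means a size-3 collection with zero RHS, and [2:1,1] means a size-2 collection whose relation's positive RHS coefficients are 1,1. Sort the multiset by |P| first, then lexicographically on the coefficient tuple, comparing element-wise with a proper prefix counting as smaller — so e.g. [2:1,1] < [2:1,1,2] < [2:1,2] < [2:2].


14 collections generate NE(X_Σ); each relation:

  {1,7}:  v_{1} + v_{7} = v_{0}  so sig = [2:1]
  {4,8}:  v_{4} + v_{8} = v_{0}  so sig = [2:1]
  {2,3}:  v_{2} + v_{3} = v_{6} + v_{7}  so sig = [2:1,1]
  {2,4}:  v_{2} + v_{4} = v_{0} + v_{5} + v_{6}  so sig = [2:1,1,1]
  {4,7}:  v_{4} + v_{7} = v_{0} + v_{3} + v_{5}  so sig = [2:1,1,1]
  {1,8}:  v_{1} + v_{8} = 2·v_{0} + v_{6}  so sig = [2:1,2]
  {1,2}:  v_{1} + v_{2} = 2·v_{0} + v_{5} + 2·v_{6}  so sig = [2:1,2,2]
  {0,4,6}:  v_{0} + v_{4} + v_{6} = v_{1}  so sig = [3:1]
  {0,6,7}:  v_{0} + v_{6} + v_{7} = v_{8}  so sig = [3:1]
  {1,3,5}:  v_{1} + v_{3} + v_{5} = v_{4}  so sig = [3:1]
  {3,5,8}:  v_{3} + v_{5} + v_{8} = v_{7}  so sig = [3:1]
  {5,6,8}:  v_{5} + v_{6} + v_{8} = v_{2}  so sig = [3:1]
  {0,2,7}:  v_{0} + v_{2} + v_{7} = v_{5} + 2·v_{8}  so sig = [3:1,2]
  {0,3,5,6}:  v_{0} + v_{3} + v_{5} + v_{6} = 0  so sig = [4:]

Signatures (|P|; sorted positive RHS coefficients), sorted:
[[2:1], [2:1], [2:1,1], [2:1,1,1], [2:1,1,1], [2:1,2], [2:1,2,2], [3:1], [3:1], [3:1], [3:1], [3:1], [3:1,2], [4:]]


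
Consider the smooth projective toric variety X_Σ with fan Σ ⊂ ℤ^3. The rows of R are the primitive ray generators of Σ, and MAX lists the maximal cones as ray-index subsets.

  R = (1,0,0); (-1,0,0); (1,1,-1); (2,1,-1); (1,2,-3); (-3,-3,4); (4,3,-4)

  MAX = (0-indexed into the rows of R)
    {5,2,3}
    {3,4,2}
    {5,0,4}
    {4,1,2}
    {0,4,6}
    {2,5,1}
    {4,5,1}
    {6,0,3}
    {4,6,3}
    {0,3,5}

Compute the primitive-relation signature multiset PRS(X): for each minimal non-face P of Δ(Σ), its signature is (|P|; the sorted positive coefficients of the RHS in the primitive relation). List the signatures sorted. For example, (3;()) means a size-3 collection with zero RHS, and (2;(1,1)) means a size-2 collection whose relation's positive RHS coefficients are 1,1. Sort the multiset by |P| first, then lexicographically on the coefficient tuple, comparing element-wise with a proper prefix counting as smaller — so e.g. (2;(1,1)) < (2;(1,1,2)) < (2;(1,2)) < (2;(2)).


The 9 primitive collections of Σ (r=7, n=3):

  P = {0,1}:  v_{0} + v_{1} = 0  ⇒ sig = (2;())
  P = {0,2}:  v_{0} + v_{2} = v_{3}  ⇒ sig = (2;(1))
  P = {1,3}:  v_{1} + v_{3} = v_{2}  ⇒ sig = (2;(1))
  P = {5,6}:  v_{5} + v_{6} = v_{0}  ⇒ sig = (2;(1))
  P = {1,6}:  v_{1} + v_{6} = v_{3} + v_{4}  ⇒ sig = (2;(1,1))
  P = {2,6}:  v_{2} + v_{6} = 2·v_{3} + v_{4}  ⇒ sig = (2;(1,2))
  P = {3,4,5}:  v_{3} + v_{4} + v_{5} = 0  ⇒ sig = (3;())
  P = {0,3,4}:  v_{0} + v_{3} + v_{4} = v_{6}  ⇒ sig = (3;(1))
  P = {2,4,5}:  v_{2} + v_{4} + v_{5} = v_{1}  ⇒ sig = (3;(1))

Sorted signature multiset PRS(X):
[(2;()), (2;(1)), (2;(1)), (2;(1)), (2;(1,1)), (2;(1,2)), (3;()), (3;(1)), (3;(1))]


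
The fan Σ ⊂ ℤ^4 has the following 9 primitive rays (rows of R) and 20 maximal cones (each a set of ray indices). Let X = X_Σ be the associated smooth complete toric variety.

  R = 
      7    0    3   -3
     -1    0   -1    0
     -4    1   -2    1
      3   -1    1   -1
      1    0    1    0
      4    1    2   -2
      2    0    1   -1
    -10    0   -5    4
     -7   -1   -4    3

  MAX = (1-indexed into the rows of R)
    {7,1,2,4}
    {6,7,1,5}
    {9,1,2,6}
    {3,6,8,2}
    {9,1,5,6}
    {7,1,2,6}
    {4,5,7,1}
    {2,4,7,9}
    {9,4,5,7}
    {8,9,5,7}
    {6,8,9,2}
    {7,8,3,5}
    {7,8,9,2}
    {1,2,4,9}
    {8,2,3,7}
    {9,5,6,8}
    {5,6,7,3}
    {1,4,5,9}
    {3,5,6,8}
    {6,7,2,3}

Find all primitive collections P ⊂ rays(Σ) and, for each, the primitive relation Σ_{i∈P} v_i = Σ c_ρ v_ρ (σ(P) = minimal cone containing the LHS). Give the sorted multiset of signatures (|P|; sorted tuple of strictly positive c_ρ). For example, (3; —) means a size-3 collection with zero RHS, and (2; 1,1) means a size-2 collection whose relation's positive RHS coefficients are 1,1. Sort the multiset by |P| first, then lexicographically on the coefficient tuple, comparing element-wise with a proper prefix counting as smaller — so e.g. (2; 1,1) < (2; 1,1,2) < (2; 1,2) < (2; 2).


10 minimal non-faces of Δ(Σ) (on 9 rays):

  {2,5}:  v_{2} + v_{5} = 0 ; sig = (2; —)
  {3,4}:  v_{3} + v_{4} = v_{2} ; sig = (2; 1)
  {4,6}:  v_{4} + v_{6} = v_{1} ; sig = (2; 1)
  {4,8}:  v_{4} + v_{8} = v_{9} ; sig = (2; 1)
  {1,3}:  v_{1} + v_{3} = v_{2} + v_{6} ; sig = (2; 1,1)
  {1,8}:  v_{1} + v_{8} = v_{6} + v_{9} ; sig = (2; 1,1)
  {3,9}:  v_{3} + v_{9} = v_{2} + v_{8} ; sig = (2; 1,1)
  {6,7,8}:  v_{6} + v_{7} + v_{8} = v_{3} ; sig = (3; 1)
  {6,7,9}:  v_{6} + v_{7} + v_{9} = v_{2} ; sig = (3; 1)
  {1,7,9}:  v_{1} + v_{7} + v_{9} = v_{2} + v_{4} ; sig = (3; 1,1)

Signatures (|P|; sorted positive RHS coefficients), sorted:
[(2; —), (2; 1), (2; 1), (2; 1), (2; 1,1), (2; 1,1), (2; 1,1), (3; 1), (3; 1), (3; 1,1)]


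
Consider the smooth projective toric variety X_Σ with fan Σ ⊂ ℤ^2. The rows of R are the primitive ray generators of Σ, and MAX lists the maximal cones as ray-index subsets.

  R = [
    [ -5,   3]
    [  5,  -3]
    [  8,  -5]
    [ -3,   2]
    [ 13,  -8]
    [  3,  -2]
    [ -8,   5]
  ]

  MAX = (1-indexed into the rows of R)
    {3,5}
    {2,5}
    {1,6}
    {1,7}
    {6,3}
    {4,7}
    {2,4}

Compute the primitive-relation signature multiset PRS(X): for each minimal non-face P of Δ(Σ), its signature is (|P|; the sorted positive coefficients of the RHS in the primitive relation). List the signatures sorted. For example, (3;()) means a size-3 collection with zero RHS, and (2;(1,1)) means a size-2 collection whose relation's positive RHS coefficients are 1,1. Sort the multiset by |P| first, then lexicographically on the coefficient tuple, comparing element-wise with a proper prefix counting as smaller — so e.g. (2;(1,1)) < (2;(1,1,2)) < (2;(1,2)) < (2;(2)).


14 collections generate NE(X_Σ); each relation:

  • {1,2}:  v_{1} + v_{2} = 0  ⇒ sig = (2;())
  • {3,7}:  v_{3} + v_{7} = 0  ⇒ sig = (2;())
  • {4,6}:  v_{4} + v_{6} = 0  ⇒ sig = (2;())
  • {1,3}:  v_{1} + v_{3} = v_{6}  ⇒ sig = (2;(1))
  • {1,4}:  v_{1} + v_{4} = v_{7}  ⇒ sig = (2;(1))
  • {1,5}:  v_{1} + v_{5} = v_{3}  ⇒ sig = (2;(1))
  • {2,3}:  v_{2} + v_{3} = v_{5}  ⇒ sig = (2;(1))
  • {2,6}:  v_{2} + v_{6} = v_{3}  ⇒ sig = (2;(1))
  • {2,7}:  v_{2} + v_{7} = v_{4}  ⇒ sig = (2;(1))
  • {3,4}:  v_{3} + v_{4} = v_{2}  ⇒ sig = (2;(1))
  • {5,7}:  v_{5} + v_{7} = v_{2}  ⇒ sig = (2;(1))
  • {6,7}:  v_{6} + v_{7} = v_{1}  ⇒ sig = (2;(1))
  • {4,5}:  v_{4} + v_{5} = 2·v_{2}  ⇒ sig = (2;(2))
  • {5,6}:  v_{5} + v_{6} = 2·v_{3}  ⇒ sig = (2;(2))

so the primitive-relation signature multiset is
[(2;()), (2;()), (2;()), (2;(1)), (2;(1)), (2;(1)), (2;(1)), (2;(1)), (2;(1)), (2;(1)), (2;(1)), (2;(1)), (2;(2)), (2;(2))]


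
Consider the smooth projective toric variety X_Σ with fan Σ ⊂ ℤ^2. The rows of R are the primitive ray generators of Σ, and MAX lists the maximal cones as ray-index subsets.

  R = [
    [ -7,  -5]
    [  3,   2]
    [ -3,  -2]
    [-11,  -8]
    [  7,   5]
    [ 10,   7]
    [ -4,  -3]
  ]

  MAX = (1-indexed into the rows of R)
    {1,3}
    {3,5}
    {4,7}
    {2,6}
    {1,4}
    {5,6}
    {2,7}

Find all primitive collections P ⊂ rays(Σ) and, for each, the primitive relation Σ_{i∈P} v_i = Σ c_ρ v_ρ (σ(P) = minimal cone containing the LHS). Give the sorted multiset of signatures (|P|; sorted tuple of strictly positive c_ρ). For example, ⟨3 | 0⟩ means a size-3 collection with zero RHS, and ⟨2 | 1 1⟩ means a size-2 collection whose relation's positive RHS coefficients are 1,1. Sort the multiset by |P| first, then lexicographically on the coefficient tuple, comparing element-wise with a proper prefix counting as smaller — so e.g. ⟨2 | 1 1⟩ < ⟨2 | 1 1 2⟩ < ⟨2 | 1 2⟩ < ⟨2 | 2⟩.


The 14 primitive collections of Σ (r=7, n=2):

  P = {1,5}:  v_{1} + v_{5} = 0  so sig = ⟨2 | 0⟩
  P = {2,3}:  v_{2} + v_{3} = 0  so sig = ⟨2 | 0⟩
  P = {1,2}:  v_{1} + v_{2} = v_{7}  so sig = ⟨2 | 1⟩
  P = {1,6}:  v_{1} + v_{6} = v_{2}  so sig = ⟨2 | 1⟩
  P = {1,7}:  v_{1} + v_{7} = v_{4}  so sig = ⟨2 | 1⟩
  P = {2,5}:  v_{2} + v_{5} = v_{6}  so sig = ⟨2 | 1⟩
  P = {3,6}:  v_{3} + v_{6} = v_{5}  so sig = ⟨2 | 1⟩
  P = {3,7}:  v_{3} + v_{7} = v_{1}  so sig = ⟨2 | 1⟩
  P = {4,5}:  v_{4} + v_{5} = v_{7}  so sig = ⟨2 | 1⟩
  P = {5,7}:  v_{5} + v_{7} = v_{2}  so sig = ⟨2 | 1⟩
  P = {4,6}:  v_{4} + v_{6} = v_{2} + v_{7}  so sig = ⟨2 | 1 1⟩
  P = {2,4}:  v_{2} + v_{4} = 2·v_{7}  so sig = ⟨2 | 2⟩
  P = {3,4}:  v_{3} + v_{4} = 2·v_{1}  so sig = ⟨2 | 2⟩
  P = {6,7}:  v_{6} + v_{7} = 2·v_{2}  so sig = ⟨2 | 2⟩

so the primitive-relation signature multiset is
    ⟨2 | 0⟩
    ⟨2 | 0⟩
    ⟨2 | 1⟩
    ⟨2 | 1⟩
    ⟨2 | 1⟩
    ⟨2 | 1⟩
    ⟨2 | 1⟩
    ⟨2 | 1⟩
    ⟨2 | 1⟩
    ⟨2 | 1⟩
    ⟨2 | 1 1⟩
    ⟨2 | 2⟩
    ⟨2 | 2⟩
    ⟨2 | 2⟩


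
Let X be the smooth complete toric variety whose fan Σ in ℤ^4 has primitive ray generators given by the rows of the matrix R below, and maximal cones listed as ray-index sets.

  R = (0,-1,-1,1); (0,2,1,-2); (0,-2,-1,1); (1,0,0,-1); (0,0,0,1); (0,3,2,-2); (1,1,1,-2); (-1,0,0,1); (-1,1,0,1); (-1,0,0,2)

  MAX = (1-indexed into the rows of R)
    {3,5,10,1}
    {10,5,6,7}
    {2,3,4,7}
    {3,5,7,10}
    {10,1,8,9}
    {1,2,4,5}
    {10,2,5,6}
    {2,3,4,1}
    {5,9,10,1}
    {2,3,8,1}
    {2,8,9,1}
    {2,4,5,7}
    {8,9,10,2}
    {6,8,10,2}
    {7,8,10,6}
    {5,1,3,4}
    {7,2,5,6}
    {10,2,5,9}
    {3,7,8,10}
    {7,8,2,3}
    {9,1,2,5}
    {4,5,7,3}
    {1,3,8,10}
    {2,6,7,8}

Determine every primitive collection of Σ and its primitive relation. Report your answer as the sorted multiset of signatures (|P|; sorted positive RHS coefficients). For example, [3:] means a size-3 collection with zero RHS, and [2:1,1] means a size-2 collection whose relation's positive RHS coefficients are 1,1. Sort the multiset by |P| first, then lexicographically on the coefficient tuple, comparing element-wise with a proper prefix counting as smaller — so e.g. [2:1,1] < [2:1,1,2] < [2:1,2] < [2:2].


Primitive collections (15):

  {4,8}:  v_{4} + v_{8} = 0 — sig = [2:]
  {1,7}:  v_{1} + v_{7} = v_{4} — sig = [2:1]
  {4,10}:  v_{4} + v_{10} = v_{5} — sig = [2:1]
  {5,8}:  v_{5} + v_{8} = v_{10} — sig = [2:1]
  {1,6}:  v_{1} + v_{6} = v_{2} + v_{5} — sig = [2:1,1]
  {3,6}:  v_{3} + v_{6} = v_{7} + v_{8} — sig = [2:1,1]
  {3,9}:  v_{3} + v_{9} = v_{1} + v_{8} — sig = [2:1,1]
  {7,9}:  v_{7} + v_{9} = v_{2} + v_{5} — sig = [2:1,1]
  {4,6}:  v_{4} + v_{6} = v_{2} + v_{5} + v_{7} — sig = [2:1,1,1]
  {4,9}:  v_{4} + v_{9} = v_{1} + v_{2} + v_{5} — sig = [2:1,1,1]
  {6,9}:  v_{6} + v_{9} = 2·v_{2} + v_{5} + v_{10} — sig = [2:1,1,2]
  {2,3,5}:  v_{2} + v_{3} + v_{5} = 0 — sig = [3:]
  {1,2,10}:  v_{1} + v_{2} + v_{10} = v_{9} — sig = [3:1]
  {2,3,10}:  v_{2} + v_{3} + v_{10} = v_{8} — sig = [3:1]
  {2,7,10}:  v_{2} + v_{7} + v_{10} = v_{6} — sig = [3:1]

Hence PRS(X_Σ) =
{ [2:],  [2:1] ×3,  [2:1,1] ×4,  [2:1,1,1] ×2,  [2:1,1,2],  [3:],  [3:1] ×3 }


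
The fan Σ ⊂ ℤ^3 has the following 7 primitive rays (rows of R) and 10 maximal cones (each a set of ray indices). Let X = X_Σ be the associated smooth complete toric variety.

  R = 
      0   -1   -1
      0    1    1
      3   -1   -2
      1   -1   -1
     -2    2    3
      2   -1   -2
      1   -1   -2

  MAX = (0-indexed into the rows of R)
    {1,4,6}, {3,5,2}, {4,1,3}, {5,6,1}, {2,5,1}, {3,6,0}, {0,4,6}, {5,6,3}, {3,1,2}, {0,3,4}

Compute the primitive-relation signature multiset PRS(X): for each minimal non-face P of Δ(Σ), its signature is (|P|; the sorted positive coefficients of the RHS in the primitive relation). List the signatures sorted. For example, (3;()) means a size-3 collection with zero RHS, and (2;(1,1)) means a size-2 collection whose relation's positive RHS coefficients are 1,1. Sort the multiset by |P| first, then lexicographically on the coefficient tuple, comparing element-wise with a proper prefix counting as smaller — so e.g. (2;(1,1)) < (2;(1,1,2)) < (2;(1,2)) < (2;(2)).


Primitive collections (9):

  {0,1}:  v_{0} + v_{1} = 0 — sig = (2;())
  {4,5}:  v_{4} + v_{5} = v_{1} — sig = (2;(1))
  {0,2}:  v_{0} + v_{2} = v_{3} + v_{5} — sig = (2;(1,1))
  {0,5}:  v_{0} + v_{5} = v_{3} + v_{6} — sig = (2;(1,1))
  {2,4}:  v_{2} + v_{4} = 2·v_{1} + v_{3} — sig = (2;(1,2))
  {2,6}:  v_{2} + v_{6} = 2·v_{5} — sig = (2;(2))
  {3,4,6}:  v_{3} + v_{4} + v_{6} = 0 — sig = (3;())
  {1,3,5}:  v_{1} + v_{3} + v_{5} = v_{2} — sig = (3;(1))
  {1,3,6}:  v_{1} + v_{3} + v_{6} = v_{5} — sig = (3;(1))

Sorted signature multiset PRS(X):
    |P|=2: 6 collections, coeffs (), (1), (1,1), (1,1), (1,2), (2)
    |P|=3: 3 collections, coeffs (), (1), (1)


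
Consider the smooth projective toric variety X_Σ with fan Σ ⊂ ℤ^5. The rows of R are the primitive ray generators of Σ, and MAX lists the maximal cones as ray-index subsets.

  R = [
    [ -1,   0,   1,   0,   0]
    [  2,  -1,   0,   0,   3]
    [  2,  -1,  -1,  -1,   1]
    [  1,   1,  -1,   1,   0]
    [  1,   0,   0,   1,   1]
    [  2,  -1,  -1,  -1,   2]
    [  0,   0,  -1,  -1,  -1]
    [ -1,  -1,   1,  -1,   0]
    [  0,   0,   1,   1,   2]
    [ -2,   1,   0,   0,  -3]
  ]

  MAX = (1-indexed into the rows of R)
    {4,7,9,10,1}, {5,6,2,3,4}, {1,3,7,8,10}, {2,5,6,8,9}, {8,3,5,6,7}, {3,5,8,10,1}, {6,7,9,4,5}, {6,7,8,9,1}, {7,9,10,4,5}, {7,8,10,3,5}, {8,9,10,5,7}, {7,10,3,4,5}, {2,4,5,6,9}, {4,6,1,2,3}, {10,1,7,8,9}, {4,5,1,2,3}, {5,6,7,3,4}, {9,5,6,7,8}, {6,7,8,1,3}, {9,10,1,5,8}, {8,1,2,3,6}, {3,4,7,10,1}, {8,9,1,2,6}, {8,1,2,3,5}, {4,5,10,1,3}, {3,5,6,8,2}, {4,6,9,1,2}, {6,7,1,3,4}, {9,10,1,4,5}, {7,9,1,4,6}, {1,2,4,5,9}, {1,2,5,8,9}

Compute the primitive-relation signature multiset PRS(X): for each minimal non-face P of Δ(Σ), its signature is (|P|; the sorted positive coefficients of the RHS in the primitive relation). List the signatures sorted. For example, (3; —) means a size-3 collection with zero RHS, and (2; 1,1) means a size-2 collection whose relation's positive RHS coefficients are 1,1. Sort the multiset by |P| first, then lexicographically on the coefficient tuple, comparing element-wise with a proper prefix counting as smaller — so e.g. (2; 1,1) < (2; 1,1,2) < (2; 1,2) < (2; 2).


The 7 primitive collections of Σ (r=10, n=5):

  P={2,10}:  v_{2} + v_{10} = 0  ⟹  sig = (2; —)
  P={4,8}:  v_{4} + v_{8} = 0  ⟹  sig = (2; —)
  P={2,7}:  v_{2} + v_{7} = v_{6}  ⟹  sig = (2; 1)
  P={3,9}:  v_{3} + v_{9} = v_{2}  ⟹  sig = (2; 1)
  P={6,10}:  v_{6} + v_{10} = v_{7}  ⟹  sig = (2; 1)
  P={1,5,7}:  v_{1} + v_{5} + v_{7} = 0  ⟹  sig = (3; —)
  P={1,5,6}:  v_{1} + v_{5} + v_{6} = v_{2}  ⟹  sig = (3; 1)

Sorted signature multiset PRS(X):
    |P|=2: 5 collections, coeffs (), (), (1), (1), (1)
    |P|=3: 2 collections, coeffs (), (1)


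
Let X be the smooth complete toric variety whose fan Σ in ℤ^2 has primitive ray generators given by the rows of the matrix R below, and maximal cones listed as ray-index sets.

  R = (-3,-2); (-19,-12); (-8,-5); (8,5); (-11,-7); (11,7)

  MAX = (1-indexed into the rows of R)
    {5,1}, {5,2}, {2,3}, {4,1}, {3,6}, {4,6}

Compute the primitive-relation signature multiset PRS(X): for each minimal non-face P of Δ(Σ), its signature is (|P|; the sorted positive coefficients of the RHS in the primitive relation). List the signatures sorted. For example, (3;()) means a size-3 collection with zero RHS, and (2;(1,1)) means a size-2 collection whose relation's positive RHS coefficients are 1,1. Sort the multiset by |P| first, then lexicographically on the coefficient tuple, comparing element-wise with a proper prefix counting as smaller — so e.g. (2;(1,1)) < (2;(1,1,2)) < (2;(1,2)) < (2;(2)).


Minimal non-faces — 9 found among 6 rays, 6 max cones:

  • {3,4}:  v_{3} + v_{4} = 0  →  sig = (2;())
  • {5,6}:  v_{5} + v_{6} = 0  →  sig = (2;())
  • {1,3}:  v_{1} + v_{3} = v_{5}  →  sig = (2;(1))
  • {1,6}:  v_{1} + v_{6} = v_{4}  →  sig = (2;(1))
  • {2,4}:  v_{2} + v_{4} = v_{5}  →  sig = (2;(1))
  • {2,6}:  v_{2} + v_{6} = v_{3}  →  sig = (2;(1))
  • {3,5}:  v_{3} + v_{5} = v_{2}  →  sig = (2;(1))
  • {4,5}:  v_{4} + v_{5} = v_{1}  →  sig = (2;(1))
  • {1,2}:  v_{1} + v_{2} = 2·v_{5}  →  sig = (2;(2))

Sorted signature multiset PRS(X):
    |P|=2: 9 collections, coeffs (), (), (1), (1), (1), (1), (1), (1), (2)


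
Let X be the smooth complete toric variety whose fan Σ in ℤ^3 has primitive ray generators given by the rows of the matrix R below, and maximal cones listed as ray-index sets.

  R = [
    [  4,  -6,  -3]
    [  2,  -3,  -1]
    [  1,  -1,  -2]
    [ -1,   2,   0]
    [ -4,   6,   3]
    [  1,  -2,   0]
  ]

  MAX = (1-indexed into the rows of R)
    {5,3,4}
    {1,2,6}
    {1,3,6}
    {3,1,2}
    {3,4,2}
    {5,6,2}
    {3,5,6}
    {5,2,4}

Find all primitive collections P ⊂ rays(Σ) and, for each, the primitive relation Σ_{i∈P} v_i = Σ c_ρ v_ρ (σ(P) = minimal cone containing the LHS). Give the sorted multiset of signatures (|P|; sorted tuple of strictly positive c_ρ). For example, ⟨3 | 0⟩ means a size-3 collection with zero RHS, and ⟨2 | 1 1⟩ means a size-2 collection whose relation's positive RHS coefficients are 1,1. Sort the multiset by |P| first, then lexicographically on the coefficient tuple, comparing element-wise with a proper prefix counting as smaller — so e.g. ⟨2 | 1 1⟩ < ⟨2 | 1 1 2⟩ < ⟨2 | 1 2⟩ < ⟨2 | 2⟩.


Δ(Σ) — 6 vertices, 5 min non-faces:

  {1,5}:  v_{1} + v_{5} = 0  ⟹  sig = ⟨2 | 0⟩
  {4,6}:  v_{4} + v_{6} = 0  ⟹  sig = ⟨2 | 0⟩
  {1,4}:  v_{1} + v_{4} = v_{2} + v_{3}  ⟹  sig = ⟨2 | 1 1⟩
  {2,3,5}:  v_{2} + v_{3} + v_{5} = v_{4}  ⟹  sig = ⟨3 | 1⟩
  {2,3,6}:  v_{2} + v_{3} + v_{6} = v_{1}  ⟹  sig = ⟨3 | 1⟩

so the primitive-relation signature multiset is
    ⟨2 | 0⟩
    ⟨2 | 0⟩
    ⟨2 | 1 1⟩
    ⟨3 | 1⟩
    ⟨3 | 1⟩


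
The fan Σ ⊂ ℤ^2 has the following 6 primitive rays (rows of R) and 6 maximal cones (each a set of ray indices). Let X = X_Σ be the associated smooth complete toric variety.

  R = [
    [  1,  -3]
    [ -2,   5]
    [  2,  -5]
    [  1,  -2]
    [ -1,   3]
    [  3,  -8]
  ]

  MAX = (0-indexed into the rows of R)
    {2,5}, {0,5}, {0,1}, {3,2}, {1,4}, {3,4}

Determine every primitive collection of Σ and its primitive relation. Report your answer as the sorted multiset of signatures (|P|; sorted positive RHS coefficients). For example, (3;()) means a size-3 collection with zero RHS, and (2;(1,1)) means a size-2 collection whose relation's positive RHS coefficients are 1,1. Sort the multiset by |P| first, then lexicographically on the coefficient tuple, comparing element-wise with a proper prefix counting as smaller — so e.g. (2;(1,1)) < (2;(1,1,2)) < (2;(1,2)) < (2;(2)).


Minimal non-faces — 9 found among 6 rays, 6 max cones:

  • {0,4}:  v_{0} + v_{4} = 0  so sig = (2;())
  • {1,2}:  v_{1} + v_{2} = 0  so sig = (2;())
  • {0,2}:  v_{0} + v_{2} = v_{5}  so sig = (2;(1))
  • {0,3}:  v_{0} + v_{3} = v_{2}  so sig = (2;(1))
  • {1,3}:  v_{1} + v_{3} = v_{4}  so sig = (2;(1))
  • {1,5}:  v_{1} + v_{5} = v_{0}  so sig = (2;(1))
  • {2,4}:  v_{2} + v_{4} = v_{3}  so sig = (2;(1))
  • {4,5}:  v_{4} + v_{5} = v_{2}  so sig = (2;(1))
  • {3,5}:  v_{3} + v_{5} = 2·v_{2}  so sig = (2;(2))

Hence PRS(X_Σ) =
{ (2;()) ×2,  (2;(1)) ×6,  (2;(2)) }


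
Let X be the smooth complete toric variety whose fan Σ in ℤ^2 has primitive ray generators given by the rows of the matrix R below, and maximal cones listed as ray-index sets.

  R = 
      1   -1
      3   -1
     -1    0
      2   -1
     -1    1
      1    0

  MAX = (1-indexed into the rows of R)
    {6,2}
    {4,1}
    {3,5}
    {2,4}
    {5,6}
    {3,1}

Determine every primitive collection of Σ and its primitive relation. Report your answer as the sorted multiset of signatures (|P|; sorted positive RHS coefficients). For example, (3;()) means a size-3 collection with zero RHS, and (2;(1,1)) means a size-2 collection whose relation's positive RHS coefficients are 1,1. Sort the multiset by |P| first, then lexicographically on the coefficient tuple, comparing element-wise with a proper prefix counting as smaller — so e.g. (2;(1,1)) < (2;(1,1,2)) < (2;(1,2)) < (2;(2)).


Δ(Σ) — 6 vertices, 9 min non-faces:

  {1,5}:  v_{1} + v_{5} = 0 — sig = (2;())
  {3,6}:  v_{3} + v_{6} = 0 — sig = (2;())
  {1,6}:  v_{1} + v_{6} = v_{4} — sig = (2;(1))
  {2,3}:  v_{2} + v_{3} = v_{4} — sig = (2;(1))
  {3,4}:  v_{3} + v_{4} = v_{1} — sig = (2;(1))
  {4,5}:  v_{4} + v_{5} = v_{6} — sig = (2;(1))
  {4,6}:  v_{4} + v_{6} = v_{2} — sig = (2;(1))
  {1,2}:  v_{1} + v_{2} = 2·v_{4} — sig = (2;(2))
  {2,5}:  v_{2} + v_{5} = 2·v_{6} — sig = (2;(2))

Signatures (|P|; sorted positive RHS coefficients), sorted:
{ (2;()) ×2,  (2;(1)) ×5,  (2;(2)) ×2 }
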